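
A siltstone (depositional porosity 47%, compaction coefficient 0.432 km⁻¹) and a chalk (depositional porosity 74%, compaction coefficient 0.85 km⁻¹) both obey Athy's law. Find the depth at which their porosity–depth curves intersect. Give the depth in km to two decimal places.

Set φ₀ₐ e^(−cₐd) = φ₀ᵦ e^(−cᵦd) ⇒ ln(φ₀ₐ/φ₀ᵦ) = (cₐ − cᵦ)·d
d = ln(0.47/0.74) / (0.432 − 0.85) = -0.4539 / -0.418 = 1.086 km

1.09 km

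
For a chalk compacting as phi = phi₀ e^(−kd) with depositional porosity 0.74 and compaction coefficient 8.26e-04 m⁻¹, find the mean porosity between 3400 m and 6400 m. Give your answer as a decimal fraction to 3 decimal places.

Working in km (1 km = 1000 m; k in km⁻¹ = k in m⁻¹ × 1000):
⟨phi⟩ = (1/(d₂−d₁)) ∫ phi₀ e^(−kd) dd = phi₀·(e^(−k·d₁) − e^(−k·d₂)) / (k·(d₂−d₁))
e^(−0.826×3.4) = 0.0603; e^(−0.826×6.4) = 0.0051
⟨phi⟩ = 0.74 × (0.0603 − 0.0051) / (0.826 × 3) = 0.74 × 0.0223 = 0.0165

0.016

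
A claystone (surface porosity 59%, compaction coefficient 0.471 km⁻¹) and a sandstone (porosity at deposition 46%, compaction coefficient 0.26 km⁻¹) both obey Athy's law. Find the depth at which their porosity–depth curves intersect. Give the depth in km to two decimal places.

Set phi₀ₐ e^(−βₐZ) = phi₀ᵦ e^(−βᵦZ) ⇒ ln(phi₀ₐ/phi₀ᵦ) = (βₐ − βᵦ)·Z
Z = ln(0.59/0.46) / (0.471 − 0.26) = 0.2489 / 0.211 = 1.180 km

1.18 km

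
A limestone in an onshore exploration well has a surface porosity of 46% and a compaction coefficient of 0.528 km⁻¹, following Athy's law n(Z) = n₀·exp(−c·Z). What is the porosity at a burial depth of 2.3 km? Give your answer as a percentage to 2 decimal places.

n = n₀·exp(−c·Z) = 0.46 × exp(−0.528 × 2.3) = 0.46 × exp(−1.214)
  = 0.46 × 0.2969 = 0.1366

13.66%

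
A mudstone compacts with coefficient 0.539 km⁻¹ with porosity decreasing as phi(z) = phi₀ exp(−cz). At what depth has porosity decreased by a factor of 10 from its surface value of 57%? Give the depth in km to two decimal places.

4.27 km

phi/phi₀ = 1/10 ⇒ exp(−c·z) = 1/10 ⇒ z = ln(10) / c
z = 2.3026 / 0.539 = 4.272 km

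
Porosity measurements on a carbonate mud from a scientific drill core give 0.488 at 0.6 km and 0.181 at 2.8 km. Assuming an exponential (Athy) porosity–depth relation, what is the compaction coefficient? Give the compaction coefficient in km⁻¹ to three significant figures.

0.451 km⁻¹

Athy: φ(z) = φ₀ e^(−kz) ⇒ φ₁/φ₂ = e^{k(z₂−z₁)} ⇒ k = ln(φ₁/φ₂)/(z₂−z₁)
k = ln(0.488/0.181) / (2.8 − 0.6) = ln(2.696) / 2.2 = 0.9918 / 2.2 = 0.4508 km⁻¹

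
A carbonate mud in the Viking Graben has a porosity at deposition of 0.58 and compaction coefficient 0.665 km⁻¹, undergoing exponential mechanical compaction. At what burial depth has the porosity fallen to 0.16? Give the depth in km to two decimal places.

1.94 km

Invert Athy's law: d = ln(φ₀/φ) / β
d = ln(0.58/0.16) / 0.665 = ln(3.625) / 0.665 = 1.2879 / 0.665 = 1.937 km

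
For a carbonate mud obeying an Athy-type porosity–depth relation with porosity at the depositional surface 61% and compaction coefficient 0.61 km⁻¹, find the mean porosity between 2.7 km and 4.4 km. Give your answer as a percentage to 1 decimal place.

7.3%

⟨φ⟩ = (1/(Z₂−Z₁)) ∫ φ₀ e^(−βZ) dZ = φ₀·(e^(−β·Z₁) − e^(−β·Z₂)) / (β·(Z₂−Z₁))
e^(−0.61×2.7) = 0.1926; e^(−0.61×4.4) = 0.0683
⟨φ⟩ = 0.61 × (0.1926 − 0.0683) / (0.61 × 1.7) = 0.61 × 0.1199 = 0.0731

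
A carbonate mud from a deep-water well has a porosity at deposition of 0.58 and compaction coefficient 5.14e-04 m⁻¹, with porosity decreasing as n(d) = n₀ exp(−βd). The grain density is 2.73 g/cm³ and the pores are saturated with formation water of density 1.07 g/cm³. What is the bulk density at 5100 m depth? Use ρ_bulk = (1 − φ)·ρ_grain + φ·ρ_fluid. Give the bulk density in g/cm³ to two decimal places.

Working in km (1 km = 1000 m; β in km⁻¹ = β in m⁻¹ × 1000):
Porosity at depth: n = 0.58·exp(−0.514×5.1) = 0.58×0.0727 = 0.0422
Bulk density: ρ_b = (1−n)ρ_g + n·ρ_f = 0.9578×2.73 + 0.0422×1.07
       = 2.615 + 0.045 = 2.660 g/cm³

2.66 g/cm³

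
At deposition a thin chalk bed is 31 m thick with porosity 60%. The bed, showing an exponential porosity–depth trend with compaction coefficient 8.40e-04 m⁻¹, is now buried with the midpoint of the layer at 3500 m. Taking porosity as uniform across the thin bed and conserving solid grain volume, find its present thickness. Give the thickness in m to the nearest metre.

13 m

Working in km (1 km = 1000 m; β in km⁻¹ = β in m⁻¹ × 1000):
Porosity at 3.5 km: phi = 0.6·exp(−0.84×3.5) = 0.0317
Solid-volume conservation: h(1−phi) = h₀(1−phi₀) ⇒ h = h₀·(1−phi₀)/(1−phi)
h = 0.031 × (1 − 0.6)/(1 − 0.0317) = 0.031 × 0.4131 = 0.0128 km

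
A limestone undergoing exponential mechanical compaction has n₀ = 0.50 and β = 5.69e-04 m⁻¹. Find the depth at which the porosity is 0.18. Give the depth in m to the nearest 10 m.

1800 m

Working in km (1 km = 1000 m; β in km⁻¹ = β in m⁻¹ × 1000):
Invert Athy's law: d = ln(n₀/n) / β
d = ln(0.5/0.18) / 0.569 = ln(2.778) / 0.569 = 1.0217 / 0.569 = 1.796 km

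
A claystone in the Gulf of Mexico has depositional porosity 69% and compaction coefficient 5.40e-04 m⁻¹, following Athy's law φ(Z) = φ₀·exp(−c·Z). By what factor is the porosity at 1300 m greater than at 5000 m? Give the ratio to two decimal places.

7.37

Working in km (1 km = 1000 m; c in km⁻¹ = c in m⁻¹ × 1000):
φ(Z₁)/φ(Z₂) = e^(−c·Z₁)/e^(−c·Z₂) = e^{c(Z₂−Z₁)}
= exp(0.54 × 3.7) = exp(1.998) = 7.3743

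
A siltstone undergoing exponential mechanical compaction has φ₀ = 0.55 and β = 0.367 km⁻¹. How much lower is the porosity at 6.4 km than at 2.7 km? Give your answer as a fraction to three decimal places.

φ(2.7) = 0.55·e^(−0.367×2.7) = 0.2042
φ(6.4) = 0.55·e^(−0.367×6.4) = 0.0525
Δφ = 0.2042 − 0.0525 = 0.1517

0.152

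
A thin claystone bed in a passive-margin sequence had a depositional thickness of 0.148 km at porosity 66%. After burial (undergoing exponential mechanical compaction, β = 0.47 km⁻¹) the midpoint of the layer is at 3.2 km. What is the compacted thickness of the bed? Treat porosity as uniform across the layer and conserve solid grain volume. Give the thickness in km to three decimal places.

0.059 km

Porosity at 3.2 km: n = 0.66·exp(−0.47×3.2) = 0.1467
Solid-volume conservation: h(1−n) = h₀(1−n₀) ⇒ h = h₀·(1−n₀)/(1−n)
h = 0.148 × (1 − 0.66)/(1 − 0.1467) = 0.148 × 0.3984 = 0.0590 km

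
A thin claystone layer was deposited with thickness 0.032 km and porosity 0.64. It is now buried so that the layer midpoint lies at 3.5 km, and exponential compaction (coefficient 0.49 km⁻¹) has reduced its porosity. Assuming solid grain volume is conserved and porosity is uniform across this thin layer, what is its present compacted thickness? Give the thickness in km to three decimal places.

0.013 km

Porosity at 3.5 km: phi = 0.64·exp(−0.49×3.5) = 0.1152
Solid-volume conservation: h(1−phi) = h₀(1−phi₀) ⇒ h = h₀·(1−phi₀)/(1−phi)
h = 0.032 × (1 − 0.64)/(1 − 0.1152) = 0.032 × 0.4069 = 0.0130 km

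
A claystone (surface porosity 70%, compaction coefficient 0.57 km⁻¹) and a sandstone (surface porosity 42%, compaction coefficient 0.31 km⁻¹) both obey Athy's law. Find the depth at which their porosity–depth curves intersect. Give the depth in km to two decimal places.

Set n₀ₐ e^(−cₐz) = n₀ᵦ e^(−cᵦz) ⇒ ln(n₀ₐ/n₀ᵦ) = (cₐ − cᵦ)·z
z = ln(0.7/0.42) / (0.57 − 0.31) = 0.5108 / 0.26 = 1.965 km

1.96 km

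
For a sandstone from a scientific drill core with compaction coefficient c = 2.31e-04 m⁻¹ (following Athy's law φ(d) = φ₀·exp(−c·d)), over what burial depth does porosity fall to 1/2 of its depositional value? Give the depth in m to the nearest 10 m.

3000 m

Working in km (1 km = 1000 m; c in km⁻¹ = c in m⁻¹ × 1000):
φ/φ₀ = 1/2 ⇒ exp(−c·d) = 1/2 ⇒ d = ln(2) / c
d = 0.6931 / 0.231 = 3.001 km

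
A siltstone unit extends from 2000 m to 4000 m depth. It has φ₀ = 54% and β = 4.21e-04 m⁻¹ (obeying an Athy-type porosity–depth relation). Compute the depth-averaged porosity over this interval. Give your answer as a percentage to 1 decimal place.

Working in km (1 km = 1000 m; β in km⁻¹ = β in m⁻¹ × 1000):
⟨φ⟩ = (1/(Z₂−Z₁)) ∫ φ₀ e^(−βZ) dZ = φ₀·(e^(−β·Z₁) − e^(−β·Z₂)) / (β·(Z₂−Z₁))
e^(−0.421×2) = 0.4308; e^(−0.421×4) = 0.1856
⟨φ⟩ = 0.54 × (0.4308 − 0.1856) / (0.421 × 2) = 0.54 × 0.2912 = 0.1573

15.7%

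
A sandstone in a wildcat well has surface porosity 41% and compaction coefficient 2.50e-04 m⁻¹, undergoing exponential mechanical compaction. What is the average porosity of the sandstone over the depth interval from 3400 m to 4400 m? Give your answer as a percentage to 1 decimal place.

15.5%

Working in km (1 km = 1000 m; k in km⁻¹ = k in m⁻¹ × 1000):
⟨φ⟩ = (1/(Z₂−Z₁)) ∫ φ₀ e^(−kZ) dZ = φ₀·(e^(−k·Z₁) − e^(−k·Z₂)) / (k·(Z₂−Z₁))
e^(−0.25×3.4) = 0.4274; e^(−0.25×4.4) = 0.3329
⟨φ⟩ = 0.41 × (0.4274 − 0.3329) / (0.25 × 1) = 0.41 × 0.3782 = 0.1551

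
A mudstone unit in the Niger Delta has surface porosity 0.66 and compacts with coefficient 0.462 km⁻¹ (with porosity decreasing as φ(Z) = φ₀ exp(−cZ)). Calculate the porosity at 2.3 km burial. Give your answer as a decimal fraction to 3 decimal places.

0.228

φ = φ₀·exp(−c·Z) = 0.66 × exp(−0.462 × 2.3) = 0.66 × exp(−1.063)
  = 0.66 × 0.3456 = 0.2281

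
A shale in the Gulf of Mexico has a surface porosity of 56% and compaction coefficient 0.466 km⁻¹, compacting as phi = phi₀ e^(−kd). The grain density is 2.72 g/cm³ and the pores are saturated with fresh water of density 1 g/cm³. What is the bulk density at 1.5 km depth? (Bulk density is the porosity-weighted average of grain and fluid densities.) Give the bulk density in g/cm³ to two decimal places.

2.24 g/cm³

Porosity at depth: phi = 0.56·exp(−0.466×1.5) = 0.56×0.4971 = 0.2784
Bulk density: ρ_b = (1−phi)ρ_g + phi·ρ_f = 0.7216×2.72 + 0.2784×1
       = 1.963 + 0.278 = 2.241 g/cm³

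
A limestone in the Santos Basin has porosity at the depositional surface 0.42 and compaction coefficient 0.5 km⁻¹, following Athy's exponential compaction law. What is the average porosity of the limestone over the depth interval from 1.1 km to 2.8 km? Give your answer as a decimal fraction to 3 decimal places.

⟨phi⟩ = (1/(d₂−d₁)) ∫ phi₀ e^(−βd) dd = phi₀·(e^(−β·d₁) − e^(−β·d₂)) / (β·(d₂−d₁))
e^(−0.5×1.1) = 0.5769; e^(−0.5×2.8) = 0.2466
⟨phi⟩ = 0.42 × (0.5769 − 0.2466) / (0.5 × 1.7) = 0.42 × 0.3887 = 0.1632

0.163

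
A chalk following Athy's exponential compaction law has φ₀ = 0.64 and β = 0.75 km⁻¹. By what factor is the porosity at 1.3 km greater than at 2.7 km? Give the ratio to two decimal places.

φ(d₁)/φ(d₂) = e^(−β·d₁)/e^(−β·d₂) = e^{β(d₂−d₁)}
= exp(0.75 × 1.4) = exp(1.05) = 2.8577

2.86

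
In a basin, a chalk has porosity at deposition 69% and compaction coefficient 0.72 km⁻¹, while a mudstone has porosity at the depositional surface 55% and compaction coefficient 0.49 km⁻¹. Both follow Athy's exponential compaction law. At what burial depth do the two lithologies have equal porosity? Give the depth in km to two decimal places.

0.99 km

Set φ₀ₐ e^(−kₐZ) = φ₀ᵦ e^(−kᵦZ) ⇒ ln(φ₀ₐ/φ₀ᵦ) = (kₐ − kᵦ)·Z
Z = ln(0.69/0.55) / (0.72 − 0.49) = 0.2268 / 0.23 = 0.986 km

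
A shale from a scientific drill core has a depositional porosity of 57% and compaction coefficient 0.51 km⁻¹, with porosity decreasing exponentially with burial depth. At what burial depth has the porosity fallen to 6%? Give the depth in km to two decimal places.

4.41 km

Invert Athy's law: z = ln(φ₀/φ) / β
z = ln(0.57/0.06) / 0.51 = ln(9.5) / 0.51 = 2.2513 / 0.51 = 4.414 km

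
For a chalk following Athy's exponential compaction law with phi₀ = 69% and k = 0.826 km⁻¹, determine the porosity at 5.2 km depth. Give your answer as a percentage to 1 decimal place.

phi = phi₀·exp(−k·z) = 0.69 × exp(−0.826 × 5.2) = 0.69 × exp(−4.295)
  = 0.69 × 0.0136 = 0.0094

0.9%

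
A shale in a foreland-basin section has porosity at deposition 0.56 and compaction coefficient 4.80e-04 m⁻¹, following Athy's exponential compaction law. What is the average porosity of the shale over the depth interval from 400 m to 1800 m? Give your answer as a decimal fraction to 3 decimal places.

0.337

Working in km (1 km = 1000 m; c in km⁻¹ = c in m⁻¹ × 1000):
⟨φ⟩ = (1/(d₂−d₁)) ∫ φ₀ e^(−cd) dd = φ₀·(e^(−c·d₁) − e^(−c·d₂)) / (c·(d₂−d₁))
e^(−0.48×0.4) = 0.8253; e^(−0.48×1.8) = 0.4215
⟨φ⟩ = 0.56 × (0.8253 − 0.4215) / (0.48 × 1.4) = 0.56 × 0.6009 = 0.3365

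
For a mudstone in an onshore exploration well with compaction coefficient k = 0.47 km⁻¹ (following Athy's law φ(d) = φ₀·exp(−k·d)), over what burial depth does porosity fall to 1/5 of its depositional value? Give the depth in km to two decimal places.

3.42 km

φ/φ₀ = 1/5 ⇒ exp(−k·d) = 1/5 ⇒ d = ln(5) / k
d = 1.6094 / 0.47 = 3.424 km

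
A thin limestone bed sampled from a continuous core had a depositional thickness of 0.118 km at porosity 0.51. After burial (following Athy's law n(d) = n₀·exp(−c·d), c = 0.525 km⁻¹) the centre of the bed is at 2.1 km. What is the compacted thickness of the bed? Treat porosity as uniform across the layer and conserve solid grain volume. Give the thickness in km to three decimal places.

0.070 km

Porosity at 2.1 km: n = 0.51·exp(−0.525×2.1) = 0.1693
Solid-volume conservation: h(1−n) = h₀(1−n₀) ⇒ h = h₀·(1−n₀)/(1−n)
h = 0.118 × (1 − 0.51)/(1 − 0.1693) = 0.118 × 0.5899 = 0.0696 km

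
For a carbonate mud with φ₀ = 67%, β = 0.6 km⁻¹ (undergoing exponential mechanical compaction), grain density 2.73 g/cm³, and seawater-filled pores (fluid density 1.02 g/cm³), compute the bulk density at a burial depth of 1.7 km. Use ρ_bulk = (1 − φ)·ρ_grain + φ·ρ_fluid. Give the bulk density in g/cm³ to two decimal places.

2.32 g/cm³

Porosity at depth: φ = 0.67·exp(−0.6×1.7) = 0.67×0.3606 = 0.2416
Bulk density: ρ_b = (1−φ)ρ_g + φ·ρ_f = 0.7584×2.73 + 0.2416×1.02
       = 2.070 + 0.246 = 2.317 g/cm³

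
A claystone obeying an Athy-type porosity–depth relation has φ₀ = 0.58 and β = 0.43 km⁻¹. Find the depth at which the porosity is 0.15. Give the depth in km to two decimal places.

Invert Athy's law: Z = ln(φ₀/φ) / β
Z = ln(0.58/0.15) / 0.43 = ln(3.867) / 0.43 = 1.3524 / 0.43 = 3.145 km

3.15 km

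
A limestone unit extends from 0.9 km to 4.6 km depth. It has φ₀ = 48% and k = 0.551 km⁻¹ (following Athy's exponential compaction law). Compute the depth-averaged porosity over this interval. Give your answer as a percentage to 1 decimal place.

12.5%

⟨φ⟩ = (1/(d₂−d₁)) ∫ φ₀ e^(−kd) dd = φ₀·(e^(−k·d₁) − e^(−k·d₂)) / (k·(d₂−d₁))
e^(−0.551×0.9) = 0.6090; e^(−0.551×4.6) = 0.0793
⟨φ⟩ = 0.48 × (0.6090 − 0.0793) / (0.551 × 3.7) = 0.48 × 0.2598 = 0.1247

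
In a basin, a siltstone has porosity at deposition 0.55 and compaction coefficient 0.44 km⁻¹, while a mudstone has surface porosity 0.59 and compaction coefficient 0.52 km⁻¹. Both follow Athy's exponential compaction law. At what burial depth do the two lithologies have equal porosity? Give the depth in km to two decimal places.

0.88 km

Set φ₀ₐ e^(−cₐZ) = φ₀ᵦ e^(−cᵦZ) ⇒ ln(φ₀ₐ/φ₀ᵦ) = (cₐ − cᵦ)·Z
Z = ln(0.55/0.59) / (0.44 − 0.52) = -0.0702 / -0.08 = 0.878 km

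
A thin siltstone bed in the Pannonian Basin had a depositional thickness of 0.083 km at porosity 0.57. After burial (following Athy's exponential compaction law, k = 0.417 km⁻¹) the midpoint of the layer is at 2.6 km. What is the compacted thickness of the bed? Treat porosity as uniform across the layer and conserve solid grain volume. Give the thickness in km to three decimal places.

0.044 km

Porosity at 2.6 km: φ = 0.57·exp(−0.417×2.6) = 0.1928
Solid-volume conservation: h(1−φ) = h₀(1−φ₀) ⇒ h = h₀·(1−φ₀)/(1−φ)
h = 0.083 × (1 − 0.57)/(1 − 0.1928) = 0.083 × 0.5327 = 0.0442 km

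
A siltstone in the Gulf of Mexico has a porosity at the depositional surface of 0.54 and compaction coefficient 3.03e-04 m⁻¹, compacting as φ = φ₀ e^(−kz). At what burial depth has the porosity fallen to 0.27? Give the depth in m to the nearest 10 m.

Working in km (1 km = 1000 m; k in km⁻¹ = k in m⁻¹ × 1000):
Invert Athy's law: z = ln(φ₀/φ) / k
z = ln(0.54/0.27) / 0.303 = ln(2) / 0.303 = 0.6931 / 0.303 = 2.288 km

2290 m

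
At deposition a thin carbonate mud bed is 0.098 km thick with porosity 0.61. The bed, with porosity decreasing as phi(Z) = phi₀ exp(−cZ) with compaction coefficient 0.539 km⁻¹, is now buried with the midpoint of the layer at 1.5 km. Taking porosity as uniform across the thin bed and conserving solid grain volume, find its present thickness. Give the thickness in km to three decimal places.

0.052 km

Porosity at 1.5 km: phi = 0.61·exp(−0.539×1.5) = 0.2718
Solid-volume conservation: h(1−phi) = h₀(1−phi₀) ⇒ h = h₀·(1−phi₀)/(1−phi)
h = 0.098 × (1 − 0.61)/(1 − 0.2718) = 0.098 × 0.5355 = 0.0525 km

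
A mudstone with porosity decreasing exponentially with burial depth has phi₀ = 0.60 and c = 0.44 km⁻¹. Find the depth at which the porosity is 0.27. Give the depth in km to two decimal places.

1.81 km

Invert Athy's law: d = ln(phi₀/phi) / c
d = ln(0.6/0.27) / 0.44 = ln(2.222) / 0.44 = 0.7985 / 0.44 = 1.815 km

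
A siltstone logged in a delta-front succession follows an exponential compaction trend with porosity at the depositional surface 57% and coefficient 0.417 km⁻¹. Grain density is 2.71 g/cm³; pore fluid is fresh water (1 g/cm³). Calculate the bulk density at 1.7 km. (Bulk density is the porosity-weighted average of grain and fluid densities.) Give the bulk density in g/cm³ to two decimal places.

2.23 g/cm³

Porosity at depth: φ = 0.57·exp(−0.417×1.7) = 0.57×0.4922 = 0.2805
Bulk density: ρ_b = (1−φ)ρ_g + φ·ρ_f = 0.7195×2.71 + 0.2805×1
       = 1.950 + 0.281 = 2.230 g/cm³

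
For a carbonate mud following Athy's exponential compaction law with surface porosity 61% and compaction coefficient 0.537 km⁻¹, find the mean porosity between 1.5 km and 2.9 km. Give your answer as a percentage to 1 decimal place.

19.2%

⟨phi⟩ = (1/(Z₂−Z₁)) ∫ phi₀ e^(−βZ) dZ = phi₀·(e^(−β·Z₁) − e^(−β·Z₂)) / (β·(Z₂−Z₁))
e^(−0.537×1.5) = 0.4469; e^(−0.537×2.9) = 0.2107
⟨phi⟩ = 0.61 × (0.4469 − 0.2107) / (0.537 × 1.4) = 0.61 × 0.3141 = 0.1916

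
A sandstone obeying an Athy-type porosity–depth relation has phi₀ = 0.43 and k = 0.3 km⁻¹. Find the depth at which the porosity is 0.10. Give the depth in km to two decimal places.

4.86 km

Invert Athy's law: Z = ln(phi₀/phi) / k
Z = ln(0.43/0.1) / 0.3 = ln(4.3) / 0.3 = 1.4586 / 0.3 = 4.862 km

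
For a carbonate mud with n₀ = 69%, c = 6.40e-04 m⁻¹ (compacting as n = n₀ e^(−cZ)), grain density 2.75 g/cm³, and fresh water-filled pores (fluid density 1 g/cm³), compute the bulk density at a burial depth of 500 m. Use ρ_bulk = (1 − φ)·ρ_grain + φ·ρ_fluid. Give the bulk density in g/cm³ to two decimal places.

1.87 g/cm³

Working in km (1 km = 1000 m; c in km⁻¹ = c in m⁻¹ × 1000):
Porosity at depth: n = 0.69·exp(−0.64×0.5) = 0.69×0.7261 = 0.5010
Bulk density: ρ_b = (1−n)ρ_g + n·ρ_f = 0.4990×2.75 + 0.5010×1
       = 1.372 + 0.501 = 1.873 g/cm³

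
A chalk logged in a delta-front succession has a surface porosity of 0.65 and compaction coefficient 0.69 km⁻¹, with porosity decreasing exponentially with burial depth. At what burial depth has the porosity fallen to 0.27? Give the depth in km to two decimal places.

Invert Athy's law: z = ln(φ₀/φ) / c
z = ln(0.65/0.27) / 0.69 = ln(2.407) / 0.69 = 0.8786 / 0.69 = 1.273 km

1.27 km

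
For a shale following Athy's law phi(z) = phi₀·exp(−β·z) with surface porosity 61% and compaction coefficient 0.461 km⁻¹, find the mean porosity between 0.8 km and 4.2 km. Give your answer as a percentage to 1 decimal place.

21.3%

⟨phi⟩ = (1/(z₂−z₁)) ∫ phi₀ e^(−βz) dz = phi₀·(e^(−β·z₁) − e^(−β·z₂)) / (β·(z₂−z₁))
e^(−0.461×0.8) = 0.6916; e^(−0.461×4.2) = 0.1443
⟨phi⟩ = 0.61 × (0.6916 − 0.1443) / (0.461 × 3.4) = 0.61 × 0.3492 = 0.2130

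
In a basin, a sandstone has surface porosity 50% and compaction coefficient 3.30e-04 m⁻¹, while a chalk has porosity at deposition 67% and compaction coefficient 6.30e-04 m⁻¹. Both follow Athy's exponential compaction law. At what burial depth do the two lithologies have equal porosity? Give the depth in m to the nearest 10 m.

Working in km (1 km = 1000 m; β in km⁻¹ = β in m⁻¹ × 1000):
Set φ₀ₐ e^(−βₐd) = φ₀ᵦ e^(−βᵦd) ⇒ ln(φ₀ₐ/φ₀ᵦ) = (βₐ − βᵦ)·d
d = ln(0.5/0.67) / (0.33 − 0.63) = -0.2927 / -0.3 = 0.976 km

980 m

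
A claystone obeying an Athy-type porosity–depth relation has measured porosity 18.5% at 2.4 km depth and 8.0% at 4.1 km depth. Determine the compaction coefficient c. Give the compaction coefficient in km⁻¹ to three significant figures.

0.493 km⁻¹

Athy: phi(Z) = phi₀ e^(−cZ) ⇒ phi₁/phi₂ = e^{c(Z₂−Z₁)} ⇒ c = ln(phi₁/phi₂)/(Z₂−Z₁)
c = ln(0.185/0.08) / (4.1 − 2.4) = ln(2.312) / 1.7 = 0.8383 / 1.7 = 0.4931 km⁻¹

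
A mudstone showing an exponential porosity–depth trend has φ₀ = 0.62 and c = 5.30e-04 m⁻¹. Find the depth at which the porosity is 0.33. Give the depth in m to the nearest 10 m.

1190 m

Working in km (1 km = 1000 m; c in km⁻¹ = c in m⁻¹ × 1000):
Invert Athy's law: Z = ln(φ₀/φ) / c
Z = ln(0.62/0.33) / 0.53 = ln(1.879) / 0.53 = 0.6306 / 0.53 = 1.190 km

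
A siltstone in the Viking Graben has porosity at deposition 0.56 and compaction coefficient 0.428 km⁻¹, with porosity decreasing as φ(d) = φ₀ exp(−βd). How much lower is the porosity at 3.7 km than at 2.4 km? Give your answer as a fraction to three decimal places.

0.086

φ(2.4) = 0.56·e^(−0.428×2.4) = 0.2005
φ(3.7) = 0.56·e^(−0.428×3.7) = 0.1149
Δφ = 0.2005 − 0.1149 = 0.0856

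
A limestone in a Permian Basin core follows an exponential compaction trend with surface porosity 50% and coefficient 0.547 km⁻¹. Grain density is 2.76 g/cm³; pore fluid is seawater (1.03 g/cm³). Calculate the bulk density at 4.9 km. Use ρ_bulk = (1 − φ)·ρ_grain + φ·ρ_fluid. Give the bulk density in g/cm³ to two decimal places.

2.70 g/cm³

Porosity at depth: φ = 0.5·exp(−0.547×4.9) = 0.5×0.0685 = 0.0343
Bulk density: ρ_b = (1−φ)ρ_g + φ·ρ_f = 0.9657×2.76 + 0.0343×1.03
       = 2.665 + 0.035 = 2.701 g/cm³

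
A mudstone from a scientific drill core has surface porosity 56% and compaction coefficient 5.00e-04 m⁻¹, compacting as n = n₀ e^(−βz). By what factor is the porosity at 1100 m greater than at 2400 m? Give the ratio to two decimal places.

1.92

Working in km (1 km = 1000 m; β in km⁻¹ = β in m⁻¹ × 1000):
n(z₁)/n(z₂) = e^(−β·z₁)/e^(−β·z₂) = e^{β(z₂−z₁)}
= exp(0.5 × 1.3) = exp(0.65) = 1.9155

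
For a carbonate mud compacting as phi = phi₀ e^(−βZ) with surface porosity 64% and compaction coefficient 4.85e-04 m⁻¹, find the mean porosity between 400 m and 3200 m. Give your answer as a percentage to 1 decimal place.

28.8%

Working in km (1 km = 1000 m; β in km⁻¹ = β in m⁻¹ × 1000):
⟨phi⟩ = (1/(Z₂−Z₁)) ∫ phi₀ e^(−βZ) dZ = phi₀·(e^(−β·Z₁) − e^(−β·Z₂)) / (β·(Z₂−Z₁))
e^(−0.485×0.4) = 0.8237; e^(−0.485×3.2) = 0.2118
⟨phi⟩ = 0.64 × (0.8237 − 0.2118) / (0.485 × 2.8) = 0.64 × 0.4505 = 0.2883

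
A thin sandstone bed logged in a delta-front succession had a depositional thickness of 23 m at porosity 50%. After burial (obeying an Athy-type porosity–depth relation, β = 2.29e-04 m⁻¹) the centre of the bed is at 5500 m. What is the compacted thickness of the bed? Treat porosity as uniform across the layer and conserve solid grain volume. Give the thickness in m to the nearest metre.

13 m

Working in km (1 km = 1000 m; β in km⁻¹ = β in m⁻¹ × 1000):
Porosity at 5.5 km: φ = 0.5·exp(−0.229×5.5) = 0.1419
Solid-volume conservation: h(1−φ) = h₀(1−φ₀) ⇒ h = h₀·(1−φ₀)/(1−φ)
h = 0.023 × (1 − 0.5)/(1 − 0.1419) = 0.023 × 0.5827 = 0.0134 km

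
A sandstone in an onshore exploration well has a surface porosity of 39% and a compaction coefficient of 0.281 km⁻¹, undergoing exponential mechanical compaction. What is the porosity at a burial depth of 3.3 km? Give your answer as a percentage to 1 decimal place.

15.4%

phi = phi₀·exp(−k·z) = 0.39 × exp(−0.281 × 3.3) = 0.39 × exp(−0.9273)
  = 0.39 × 0.3956 = 0.1543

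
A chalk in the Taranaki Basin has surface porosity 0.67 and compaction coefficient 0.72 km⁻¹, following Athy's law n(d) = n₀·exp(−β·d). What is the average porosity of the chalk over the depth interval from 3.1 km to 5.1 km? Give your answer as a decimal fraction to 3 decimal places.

⟨n⟩ = (1/(d₂−d₁)) ∫ n₀ e^(−βd) dd = n₀·(e^(−β·d₁) − e^(−β·d₂)) / (β·(d₂−d₁))
e^(−0.72×3.1) = 0.1073; e^(−0.72×5.1) = 0.0254
⟨n⟩ = 0.67 × (0.1073 − 0.0254) / (0.72 × 2) = 0.67 × 0.0569 = 0.0381

0.038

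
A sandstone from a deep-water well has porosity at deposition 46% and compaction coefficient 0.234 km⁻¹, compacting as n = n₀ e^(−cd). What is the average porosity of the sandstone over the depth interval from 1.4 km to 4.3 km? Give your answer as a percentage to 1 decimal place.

24.1%

⟨n⟩ = (1/(d₂−d₁)) ∫ n₀ e^(−cd) dd = n₀·(e^(−c·d₁) − e^(−c·d₂)) / (c·(d₂−d₁))
e^(−0.234×1.4) = 0.7207; e^(−0.234×4.3) = 0.3656
⟨n⟩ = 0.46 × (0.7207 − 0.3656) / (0.234 × 2.9) = 0.46 × 0.5232 = 0.2407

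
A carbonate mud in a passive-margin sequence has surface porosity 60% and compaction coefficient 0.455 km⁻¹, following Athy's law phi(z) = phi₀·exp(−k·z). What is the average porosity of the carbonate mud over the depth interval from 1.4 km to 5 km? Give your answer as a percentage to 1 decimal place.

⟨phi⟩ = (1/(z₂−z₁)) ∫ phi₀ e^(−kz) dz = phi₀·(e^(−k·z₁) − e^(−k·z₂)) / (k·(z₂−z₁))
e^(−0.455×1.4) = 0.5289; e^(−0.455×5) = 0.1028
⟨phi⟩ = 0.6 × (0.5289 − 0.1028) / (0.455 × 3.6) = 0.6 × 0.2601 = 0.1561

15.6%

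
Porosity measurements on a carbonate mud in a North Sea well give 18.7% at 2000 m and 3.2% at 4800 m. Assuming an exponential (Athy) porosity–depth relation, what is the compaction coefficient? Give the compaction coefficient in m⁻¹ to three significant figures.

Working in km (1 km = 1000 m; k in km⁻¹ = k in m⁻¹ × 1000):
Athy: φ(z) = φ₀ e^(−kz) ⇒ φ₁/φ₂ = e^{k(z₂−z₁)} ⇒ k = ln(φ₁/φ₂)/(z₂−z₁)
k = ln(0.187/0.032) / (4.8 − 2) = ln(5.844) / 2.8 = 1.7654 / 2.8 = 0.6305 km⁻¹

0.000630 m⁻¹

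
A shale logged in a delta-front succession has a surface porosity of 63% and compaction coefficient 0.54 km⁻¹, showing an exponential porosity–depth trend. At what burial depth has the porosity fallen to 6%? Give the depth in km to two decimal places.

4.35 km

Invert Athy's law: d = ln(phi₀/phi) / c
d = ln(0.63/0.06) / 0.54 = ln(10.5) / 0.54 = 2.3514 / 0.54 = 4.354 km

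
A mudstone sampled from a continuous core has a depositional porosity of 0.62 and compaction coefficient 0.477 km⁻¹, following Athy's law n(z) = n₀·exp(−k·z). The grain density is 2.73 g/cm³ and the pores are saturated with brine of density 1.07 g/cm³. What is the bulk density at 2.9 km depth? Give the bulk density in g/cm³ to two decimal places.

Porosity at depth: n = 0.62·exp(−0.477×2.9) = 0.62×0.2507 = 0.1555
Bulk density: ρ_b = (1−n)ρ_g + n·ρ_f = 0.8445×2.73 + 0.1555×1.07
       = 2.306 + 0.166 = 2.472 g/cm³

2.47 g/cm³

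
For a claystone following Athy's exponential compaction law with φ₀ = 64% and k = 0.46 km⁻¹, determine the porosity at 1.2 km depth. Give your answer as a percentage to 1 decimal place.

φ = φ₀·exp(−k·z) = 0.64 × exp(−0.46 × 1.2) = 0.64 × exp(−0.552)
  = 0.64 × 0.5758 = 0.3685

36.9%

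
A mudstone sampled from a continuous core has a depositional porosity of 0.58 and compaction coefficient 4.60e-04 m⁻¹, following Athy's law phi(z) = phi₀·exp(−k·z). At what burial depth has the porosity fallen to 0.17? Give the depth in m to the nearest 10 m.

Working in km (1 km = 1000 m; k in km⁻¹ = k in m⁻¹ × 1000):
Invert Athy's law: z = ln(phi₀/phi) / k
z = ln(0.58/0.17) / 0.46 = ln(3.412) / 0.46 = 1.2272 / 0.46 = 2.668 km

2670 m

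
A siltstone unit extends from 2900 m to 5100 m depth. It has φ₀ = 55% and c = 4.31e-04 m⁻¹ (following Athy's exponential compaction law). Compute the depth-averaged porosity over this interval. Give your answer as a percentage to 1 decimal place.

Working in km (1 km = 1000 m; c in km⁻¹ = c in m⁻¹ × 1000):
⟨φ⟩ = (1/(Z₂−Z₁)) ∫ φ₀ e^(−cZ) dZ = φ₀·(e^(−c·Z₁) − e^(−c·Z₂)) / (c·(Z₂−Z₁))
e^(−0.431×2.9) = 0.2865; e^(−0.431×5.1) = 0.1110
⟨φ⟩ = 0.55 × (0.2865 − 0.1110) / (0.431 × 2.2) = 0.55 × 0.1851 = 0.1018

10.2%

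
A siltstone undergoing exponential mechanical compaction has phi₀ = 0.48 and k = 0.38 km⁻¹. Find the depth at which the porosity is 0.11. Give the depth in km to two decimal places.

Invert Athy's law: Z = ln(phi₀/phi) / k
Z = ln(0.48/0.11) / 0.38 = ln(4.364) / 0.38 = 1.4733 / 0.38 = 3.877 km

3.88 km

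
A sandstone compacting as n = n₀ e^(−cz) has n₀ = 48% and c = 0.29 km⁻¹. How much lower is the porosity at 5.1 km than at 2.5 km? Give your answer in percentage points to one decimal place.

12.3 percentage points

n(2.5) = 0.48·e^(−0.29×2.5) = 0.2325
n(5.1) = 0.48·e^(−0.29×5.1) = 0.1094
Δn = 0.2325 − 0.1094 = 0.1231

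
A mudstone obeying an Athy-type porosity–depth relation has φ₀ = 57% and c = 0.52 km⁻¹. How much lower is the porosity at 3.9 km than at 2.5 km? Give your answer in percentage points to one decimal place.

φ(2.5) = 0.57·e^(−0.52×2.5) = 0.1553
φ(3.9) = 0.57·e^(−0.52×3.9) = 0.0750
Δφ = 0.1553 − 0.0750 = 0.0803

8.0 percentage points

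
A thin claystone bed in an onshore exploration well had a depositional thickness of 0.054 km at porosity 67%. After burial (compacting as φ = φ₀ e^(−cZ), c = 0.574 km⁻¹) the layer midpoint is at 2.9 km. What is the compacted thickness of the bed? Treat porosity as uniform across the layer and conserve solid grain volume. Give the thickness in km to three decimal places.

0.020 km

Porosity at 2.9 km: φ = 0.67·exp(−0.574×2.9) = 0.1268
Solid-volume conservation: h(1−φ) = h₀(1−φ₀) ⇒ h = h₀·(1−φ₀)/(1−φ)
h = 0.054 × (1 − 0.67)/(1 − 0.1268) = 0.054 × 0.3779 = 0.0204 km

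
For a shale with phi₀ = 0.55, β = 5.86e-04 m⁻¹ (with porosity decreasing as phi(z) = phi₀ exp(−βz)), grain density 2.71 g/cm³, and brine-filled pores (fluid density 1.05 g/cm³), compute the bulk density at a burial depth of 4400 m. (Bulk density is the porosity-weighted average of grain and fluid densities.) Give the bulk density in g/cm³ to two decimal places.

2.64 g/cm³

Working in km (1 km = 1000 m; β in km⁻¹ = β in m⁻¹ × 1000):
Porosity at depth: phi = 0.55·exp(−0.586×4.4) = 0.55×0.0759 = 0.0417
Bulk density: ρ_b = (1−phi)ρ_g + phi·ρ_f = 0.9583×2.71 + 0.0417×1.05
       = 2.597 + 0.044 = 2.641 g/cm³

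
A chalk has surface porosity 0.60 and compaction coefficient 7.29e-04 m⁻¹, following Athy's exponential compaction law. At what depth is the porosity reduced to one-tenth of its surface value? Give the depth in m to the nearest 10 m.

Working in km (1 km = 1000 m; c in km⁻¹ = c in m⁻¹ × 1000):
n/n₀ = 1/10 ⇒ exp(−c·Z) = 1/10 ⇒ Z = ln(10) / c
Z = 2.3026 / 0.729 = 3.159 km

3160 m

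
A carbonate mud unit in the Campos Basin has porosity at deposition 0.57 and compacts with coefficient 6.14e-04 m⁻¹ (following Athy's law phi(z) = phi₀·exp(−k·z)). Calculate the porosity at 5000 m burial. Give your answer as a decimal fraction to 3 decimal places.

Working in km (1 km = 1000 m; k in km⁻¹ = k in m⁻¹ × 1000):
phi = phi₀·exp(−k·z) = 0.57 × exp(−0.614 × 5) = 0.57 × exp(−3.07)
  = 0.57 × 0.0464 = 0.0265

0.026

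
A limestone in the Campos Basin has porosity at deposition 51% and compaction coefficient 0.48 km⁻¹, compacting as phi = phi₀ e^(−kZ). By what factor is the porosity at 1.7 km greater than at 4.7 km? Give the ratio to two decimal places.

phi(Z₁)/phi(Z₂) = e^(−k·Z₁)/e^(−k·Z₂) = e^{k(Z₂−Z₁)}
= exp(0.48 × 3) = exp(1.44) = 4.2207

4.22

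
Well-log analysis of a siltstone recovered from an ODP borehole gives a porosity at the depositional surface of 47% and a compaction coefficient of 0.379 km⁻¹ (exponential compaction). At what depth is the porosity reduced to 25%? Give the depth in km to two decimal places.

1.67 km

Invert Athy's law: z = ln(n₀/n) / k
z = ln(0.47/0.25) / 0.379 = ln(1.88) / 0.379 = 0.6313 / 0.379 = 1.666 km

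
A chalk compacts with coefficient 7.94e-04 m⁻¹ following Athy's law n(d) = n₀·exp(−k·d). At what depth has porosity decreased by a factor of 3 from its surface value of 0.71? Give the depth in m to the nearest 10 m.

1380 m

Working in km (1 km = 1000 m; k in km⁻¹ = k in m⁻¹ × 1000):
n/n₀ = 1/3 ⇒ exp(−k·d) = 1/3 ⇒ d = ln(3) / k
d = 1.0986 / 0.794 = 1.384 km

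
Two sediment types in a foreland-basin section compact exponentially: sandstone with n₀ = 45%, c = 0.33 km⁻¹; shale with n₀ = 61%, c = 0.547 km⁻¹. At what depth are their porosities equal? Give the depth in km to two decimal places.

Set n₀ₐ e^(−cₐz) = n₀ᵦ e^(−cᵦz) ⇒ ln(n₀ₐ/n₀ᵦ) = (cₐ − cᵦ)·z
z = ln(0.45/0.61) / (0.33 − 0.547) = -0.3042 / -0.217 = 1.402 km

1.40 km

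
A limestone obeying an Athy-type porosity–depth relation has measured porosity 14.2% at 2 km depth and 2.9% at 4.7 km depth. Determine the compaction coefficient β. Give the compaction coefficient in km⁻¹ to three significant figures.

Athy: phi(d) = phi₀ e^(−βd) ⇒ phi₁/phi₂ = e^{β(d₂−d₁)} ⇒ β = ln(phi₁/phi₂)/(d₂−d₁)
β = ln(0.142/0.029) / (4.7 − 2) = ln(4.897) / 2.7 = 1.5885 / 2.7 = 0.5883 km⁻¹

0.588 km⁻¹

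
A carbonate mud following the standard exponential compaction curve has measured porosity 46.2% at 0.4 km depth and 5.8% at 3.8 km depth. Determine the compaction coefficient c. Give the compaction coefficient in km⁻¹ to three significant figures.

Athy: n(Z) = n₀ e^(−cZ) ⇒ n₁/n₂ = e^{c(Z₂−Z₁)} ⇒ c = ln(n₁/n₂)/(Z₂−Z₁)
c = ln(0.462/0.058) / (3.8 − 0.4) = ln(7.966) / 3.4 = 2.0751 / 3.4 = 0.6103 km⁻¹

0.610 km⁻¹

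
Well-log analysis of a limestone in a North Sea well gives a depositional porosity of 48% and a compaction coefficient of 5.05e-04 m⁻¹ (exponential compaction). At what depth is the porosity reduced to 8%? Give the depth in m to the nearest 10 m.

3550 m

Working in km (1 km = 1000 m; k in km⁻¹ = k in m⁻¹ × 1000):
Invert Athy's law: z = ln(φ₀/φ) / k
z = ln(0.48/0.08) / 0.505 = ln(6) / 0.505 = 1.7918 / 0.505 = 3.548 km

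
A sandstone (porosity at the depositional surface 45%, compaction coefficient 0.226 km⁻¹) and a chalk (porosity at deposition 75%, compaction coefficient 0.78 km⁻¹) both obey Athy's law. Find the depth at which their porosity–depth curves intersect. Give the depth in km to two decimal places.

0.92 km

Set phi₀ₐ e^(−βₐZ) = phi₀ᵦ e^(−βᵦZ) ⇒ ln(phi₀ₐ/phi₀ᵦ) = (βₐ − βᵦ)·Z
Z = ln(0.45/0.75) / (0.226 − 0.78) = -0.5108 / -0.554 = 0.922 km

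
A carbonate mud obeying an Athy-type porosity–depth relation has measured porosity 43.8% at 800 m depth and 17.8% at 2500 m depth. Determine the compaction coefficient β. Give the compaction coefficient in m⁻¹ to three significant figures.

Working in km (1 km = 1000 m; β in km⁻¹ = β in m⁻¹ × 1000):
Athy: φ(d) = φ₀ e^(−βd) ⇒ φ₁/φ₂ = e^{β(d₂−d₁)} ⇒ β = ln(φ₁/φ₂)/(d₂−d₁)
β = ln(0.438/0.178) / (2.5 − 0.8) = ln(2.461) / 1.7 = 0.9004 / 1.7 = 0.5297 km⁻¹

0.000530 m⁻¹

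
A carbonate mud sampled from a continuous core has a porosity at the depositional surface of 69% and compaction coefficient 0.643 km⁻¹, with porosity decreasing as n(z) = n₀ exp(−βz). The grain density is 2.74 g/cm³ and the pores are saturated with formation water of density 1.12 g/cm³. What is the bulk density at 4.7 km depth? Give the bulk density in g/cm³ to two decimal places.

Porosity at depth: n = 0.69·exp(−0.643×4.7) = 0.69×0.0487 = 0.0336
Bulk density: ρ_b = (1−n)ρ_g + n·ρ_f = 0.9664×2.74 + 0.0336×1.12
       = 2.648 + 0.038 = 2.686 g/cm³

2.69 g/cm³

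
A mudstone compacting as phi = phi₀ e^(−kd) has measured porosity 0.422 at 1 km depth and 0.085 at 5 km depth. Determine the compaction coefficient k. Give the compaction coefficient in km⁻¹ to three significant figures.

0.401 km⁻¹

Athy: phi(d) = phi₀ e^(−kd) ⇒ phi₁/phi₂ = e^{k(d₂−d₁)} ⇒ k = ln(phi₁/phi₂)/(d₂−d₁)
k = ln(0.422/0.085) / (5 − 1) = ln(4.965) / 4 = 1.6024 / 4 = 0.4006 km⁻¹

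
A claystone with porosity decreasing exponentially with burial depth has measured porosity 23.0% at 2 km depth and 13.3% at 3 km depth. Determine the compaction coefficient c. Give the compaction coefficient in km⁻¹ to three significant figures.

Athy: phi(z) = phi₀ e^(−cz) ⇒ phi₁/phi₂ = e^{c(z₂−z₁)} ⇒ c = ln(phi₁/phi₂)/(z₂−z₁)
c = ln(0.23/0.133) / (3 − 2) = ln(1.729) / 1 = 0.5477 / 1 = 0.5477 km⁻¹

0.548 km⁻¹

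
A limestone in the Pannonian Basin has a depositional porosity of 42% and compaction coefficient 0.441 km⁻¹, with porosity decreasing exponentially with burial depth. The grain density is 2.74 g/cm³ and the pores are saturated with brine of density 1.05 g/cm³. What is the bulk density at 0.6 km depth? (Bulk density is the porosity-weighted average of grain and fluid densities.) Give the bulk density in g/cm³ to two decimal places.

2.20 g/cm³

Porosity at depth: n = 0.42·exp(−0.441×0.6) = 0.42×0.7675 = 0.3224
Bulk density: ρ_b = (1−n)ρ_g + n·ρ_f = 0.6776×2.74 + 0.3224×1.05
       = 1.857 + 0.338 = 2.195 g/cm³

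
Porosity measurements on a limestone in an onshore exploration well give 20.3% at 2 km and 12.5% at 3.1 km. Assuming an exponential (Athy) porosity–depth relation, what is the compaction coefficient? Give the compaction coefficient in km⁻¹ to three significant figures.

Athy: phi(z) = phi₀ e^(−βz) ⇒ phi₁/phi₂ = e^{β(z₂−z₁)} ⇒ β = ln(phi₁/phi₂)/(z₂−z₁)
β = ln(0.203/0.125) / (3.1 − 2) = ln(1.624) / 1.1 = 0.4849 / 1.1 = 0.4408 km⁻¹

0.441 km⁻¹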